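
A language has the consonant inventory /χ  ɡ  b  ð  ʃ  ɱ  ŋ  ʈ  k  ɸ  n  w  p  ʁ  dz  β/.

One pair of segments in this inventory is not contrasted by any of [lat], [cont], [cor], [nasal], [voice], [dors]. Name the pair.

w, ʁ

On the given features, /w/ and /ʁ/ have an identical profile: [-lateral], [+continuant], [-coronal], [-nasal], [+voice], [+dorsal]. No other two segments in the inventory coincide on all 6 features. (They do differ in [labial], [round] and [high], which are not among the given features.)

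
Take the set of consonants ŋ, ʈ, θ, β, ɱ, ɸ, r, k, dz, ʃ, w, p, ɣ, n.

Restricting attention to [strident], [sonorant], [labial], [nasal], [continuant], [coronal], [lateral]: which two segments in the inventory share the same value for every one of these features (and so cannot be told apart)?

/ɸ/ (voiceless bilabial fricative) and /β/ (voiced bilabial fricative) are both [−strident], [−sonorant], [+labial], [−nasal], [+continuant], [−coronal], [−lateral], so none of the listed features separates them. (They do differ in [voice], which is not among the given features.) Every other pair in the inventory differs on at least one listed feature.

ɸ, β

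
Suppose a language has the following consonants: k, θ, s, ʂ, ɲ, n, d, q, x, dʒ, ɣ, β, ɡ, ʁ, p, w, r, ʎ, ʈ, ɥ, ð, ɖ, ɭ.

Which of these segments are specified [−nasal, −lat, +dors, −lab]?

k, q, x, ɣ, ɡ, ʁ

Checking each segment against [−nasal], [−lateral], [+dorsal], [−labial]: /k/ (voiceless velar stop), /q/ (voiceless uvular stop), /x/ (voiceless velar fricative), /ɣ/ (voiced velar fricative), /ɡ/ (voiced velar stop), /ʁ/ (voiced uvular fricative) satisfy every feature; every other segment in the inventory fails at least one.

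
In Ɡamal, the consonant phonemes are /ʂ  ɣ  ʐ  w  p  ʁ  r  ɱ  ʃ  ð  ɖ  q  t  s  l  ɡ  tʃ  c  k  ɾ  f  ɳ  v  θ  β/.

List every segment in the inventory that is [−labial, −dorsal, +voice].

ʐ, r, ð, ɖ, l, ɾ, ɳ

Among the inventory, the [−labial] segments are /ʂ, ɣ, ʐ, ʁ, r, ʃ, ð, ɖ, q, t, s, l, ɡ, tʃ, c, k, ɾ, ɳ, θ/.
Within that set, [−dorsal] gives /ʂ, ʐ, r, ʃ, ð, ɖ, t, s, l, tʃ, ɾ, ɳ, θ/.
Then [+voice] leaves /ʐ, r, ð, ɖ, l, ɾ, ɳ/.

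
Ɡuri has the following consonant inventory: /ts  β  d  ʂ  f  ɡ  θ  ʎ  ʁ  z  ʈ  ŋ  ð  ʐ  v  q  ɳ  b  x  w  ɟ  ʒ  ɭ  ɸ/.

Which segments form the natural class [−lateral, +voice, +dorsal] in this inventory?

ɡ, ʁ, ŋ, w, ɟ

Eliminate segments failing any feature: /ts, ʂ, f, θ, ʈ, q, x, ɸ/ are [−voice]; /β, d, z, ð, ʐ, v, ɳ, b, ʒ/ are [−dorsal]; /ʎ, ɭ/ are [+lateral]. The remaining /ɡ, ʁ, ŋ, w, ɟ/ satisfy [−lateral], [+voice], [+dorsal].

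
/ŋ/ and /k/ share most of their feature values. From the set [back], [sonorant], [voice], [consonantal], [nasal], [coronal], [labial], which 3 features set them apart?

/ŋ/ (velar nasal) and /k/ (voiceless velar stop) agree on [+back], [+consonantal], [−coronal], [−labial]. They differ on [sonorant] (/ŋ/ [+], /k/ [−]), [voice] (/ŋ/ [+], /k/ [−]), [nasal] (/ŋ/ [+], /k/ [−]).

[sonorant], [voice], [nasal]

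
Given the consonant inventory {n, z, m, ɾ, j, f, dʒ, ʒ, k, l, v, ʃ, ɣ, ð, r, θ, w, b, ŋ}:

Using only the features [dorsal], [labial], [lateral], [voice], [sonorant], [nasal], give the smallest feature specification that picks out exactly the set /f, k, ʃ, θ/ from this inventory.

Every target segment is [−voice] and no other inventory member is, so one feature is enough.

[−voice]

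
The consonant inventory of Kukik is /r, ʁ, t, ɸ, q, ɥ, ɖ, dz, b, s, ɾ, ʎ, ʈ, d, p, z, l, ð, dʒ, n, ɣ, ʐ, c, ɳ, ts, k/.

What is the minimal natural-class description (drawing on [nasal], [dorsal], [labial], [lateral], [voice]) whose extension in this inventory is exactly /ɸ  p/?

/ɸ, p/ are all [−voice], [+labial], and no other segment in the inventory matches both values. Dropping any one of them over-generates: [+labial] alone would also admit /ɥ, b/; [−voice] alone would also admit /t, q, s, ʈ, …/. No other single listed feature picks out exactly this set either, so fewer than two features will not do.

[−voice, +labial]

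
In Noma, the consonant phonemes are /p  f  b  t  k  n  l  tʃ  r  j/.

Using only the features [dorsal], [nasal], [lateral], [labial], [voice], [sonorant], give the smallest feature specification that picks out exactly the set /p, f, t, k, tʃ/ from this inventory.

[-voice]

Every target segment is [-voice] and no other inventory member is, so one feature is enough.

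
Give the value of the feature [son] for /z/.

[-sonorant]

/z/ is the voiced alveolar fricative. The feature [sonorant] marks segments produced without turbulent airflow (nasals, liquids, glides, vowels); /z/ lacks this property, so it is [-sonorant].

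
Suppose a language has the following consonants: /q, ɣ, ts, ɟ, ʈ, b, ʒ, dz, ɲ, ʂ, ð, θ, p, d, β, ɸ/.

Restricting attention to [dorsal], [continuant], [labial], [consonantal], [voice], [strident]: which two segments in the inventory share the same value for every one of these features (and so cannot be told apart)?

ɟ, ɲ

/ɟ/ (voiced palatal stop) and /ɲ/ (palatal nasal) are both [+dorsal], [−continuant], [−labial], [+consonantal], [+voice], [−strident], so none of the listed features separates them. (They do differ in [sonorant] and [nasal], which are not among the given features.) Every other pair in the inventory differs on at least one listed feature.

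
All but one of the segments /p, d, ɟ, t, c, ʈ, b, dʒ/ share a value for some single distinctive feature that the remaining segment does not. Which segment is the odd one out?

[delayed release] (equivalently [strident]) groups all but one: /ɟ, p, t, c, b, ʈ, d/ share [-delayed release] while /dʒ/ (voiced postalveolar affricate) alone is [+delayed release]. Removing any other segment would not leave a single-feature class that excludes it.

dʒ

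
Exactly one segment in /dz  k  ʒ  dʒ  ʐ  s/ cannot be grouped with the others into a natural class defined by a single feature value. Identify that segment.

k

[strident] (equivalently [coronal], [dorsal]) groups all but one: /dʒ, s, ʒ, ʐ, dz/ share [+strident] while /k/ (voiceless velar stop) alone is [−strident]. Removing any other segment would not leave a single-feature class that excludes it.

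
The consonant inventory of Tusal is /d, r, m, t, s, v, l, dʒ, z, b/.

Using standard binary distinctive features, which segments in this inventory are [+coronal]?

The [+coronal] segments here are /d, r, t, s, l, dʒ, z/; the remaining /m, v, b/ are [−coronal].

d, r, t, s, l, dʒ, z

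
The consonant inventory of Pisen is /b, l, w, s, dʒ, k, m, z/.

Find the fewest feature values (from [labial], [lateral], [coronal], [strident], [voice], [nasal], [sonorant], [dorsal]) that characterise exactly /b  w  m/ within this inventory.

[+labial]

The target set is precisely the extension of [+labial] in this inventory.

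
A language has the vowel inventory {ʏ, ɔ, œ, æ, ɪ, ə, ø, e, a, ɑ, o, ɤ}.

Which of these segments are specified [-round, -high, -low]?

ə, e, ɤ

Among the inventory, the [-round] segments are /æ, ɪ, ə, e, a, ɑ, ɤ/.
Among these, [-high] gives /æ, ə, e, a, ɑ, ɤ/.
Within that set, [-low] leaves /ə, e, ɤ/.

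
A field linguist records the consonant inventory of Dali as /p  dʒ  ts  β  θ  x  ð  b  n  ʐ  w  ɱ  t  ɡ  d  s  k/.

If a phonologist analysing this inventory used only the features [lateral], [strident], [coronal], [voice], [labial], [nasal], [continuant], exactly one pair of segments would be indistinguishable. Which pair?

Both /β/ and /w/ are [−lateral], [−strident], [−coronal], [+voice], [+labial], [−nasal], [+continuant]. Since the list omits [sonorant], [round] and [dorsal] — which do distinguish the voiced bilabial fricative from the labial-velar glide — this pair collapses; all other pairs remain distinct.

β, w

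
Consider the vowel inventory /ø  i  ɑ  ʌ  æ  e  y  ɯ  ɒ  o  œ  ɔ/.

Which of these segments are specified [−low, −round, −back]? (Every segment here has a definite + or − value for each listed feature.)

Among the inventory, the [−low] segments are /ø, i, ʌ, e, y, ɯ, o, œ, ɔ/.
Then [−round] gives /i, ʌ, e, ɯ/.
Then [−back] leaves /i, e/.

i, e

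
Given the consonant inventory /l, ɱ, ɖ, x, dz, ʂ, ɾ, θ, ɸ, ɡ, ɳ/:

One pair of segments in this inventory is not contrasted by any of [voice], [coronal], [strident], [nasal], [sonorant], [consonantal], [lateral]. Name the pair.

ɸ, x

On the given features, /ɸ/ and /x/ have an identical profile: [−voice], [−coronal], [−strident], [−nasal], [−sonorant], [+consonantal], [−lateral]. No other two segments in the inventory coincide on all 7 features. (They do differ in [labial] and [dorsal], which are not among the given features.)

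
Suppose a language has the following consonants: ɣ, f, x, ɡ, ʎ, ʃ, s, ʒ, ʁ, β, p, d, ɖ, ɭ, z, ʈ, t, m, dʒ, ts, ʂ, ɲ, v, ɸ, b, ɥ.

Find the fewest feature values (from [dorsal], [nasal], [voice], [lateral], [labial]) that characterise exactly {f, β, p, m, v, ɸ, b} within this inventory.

[+labial, −dorsal]

The class [+labial], [−dorsal] has exactly /f, β, p, m, v, ɸ, b/ as its extension in this inventory. No smaller conjunction from the listed features achieves this: [−dorsal] alone would also admit /ʃ, s, ʒ, d, …/; [+labial] alone would also admit /ɥ/; and checking the remaining single features turns up none with this extension.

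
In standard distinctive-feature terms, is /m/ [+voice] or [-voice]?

/m/ is the bilabial nasal. The feature [voice] marks segments produced with vocal-fold vibration; /m/ has this property, so it is [+voice].

[+voice]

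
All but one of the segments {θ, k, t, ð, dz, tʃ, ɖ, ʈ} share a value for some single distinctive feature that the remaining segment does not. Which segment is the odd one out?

The remaining segments after removing /k/ share [+coronal]; /k/ (voiceless velar stop) is [-coronal]. For every other candidate removal, the leftover set fails to share any single feature value that the removed segment lacks.

k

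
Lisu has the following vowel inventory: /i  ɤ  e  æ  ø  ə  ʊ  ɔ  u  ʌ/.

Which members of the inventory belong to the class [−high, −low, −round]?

ɤ, e, ə, ʌ

Eliminate segments failing any feature: /i, ʊ, u/ are [+high]; /æ/ is [+low]; /ø, ɔ/ are [+round]. The remaining /ɤ, e, ə, ʌ/ satisfy [−high], [−low], [−round].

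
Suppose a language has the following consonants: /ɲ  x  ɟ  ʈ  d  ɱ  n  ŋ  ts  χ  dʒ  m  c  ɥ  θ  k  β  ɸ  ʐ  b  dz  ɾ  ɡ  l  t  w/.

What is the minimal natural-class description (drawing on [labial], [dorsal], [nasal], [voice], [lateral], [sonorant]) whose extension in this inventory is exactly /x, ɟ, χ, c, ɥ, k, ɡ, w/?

[−nasal, +dorsal]

/x, ɟ, χ, c, ɥ, k, ɡ, w/ are all [−nasal], [+dorsal], and no other segment in the inventory matches both values. Dropping any one of them over-generates: [+dorsal] alone would also admit /ɲ, ŋ/; [−nasal] alone would also admit /ʈ, d, ts, dʒ, …/. No other single listed feature picks out exactly this set either, so fewer than two features will not do.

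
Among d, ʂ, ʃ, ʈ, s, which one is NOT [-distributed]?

/ʃ/ is the voiceless postalveolar fricative, which is [+distributed]; the rest — /ʈ, s, d, ʂ/ — are [-distributed].

ʃ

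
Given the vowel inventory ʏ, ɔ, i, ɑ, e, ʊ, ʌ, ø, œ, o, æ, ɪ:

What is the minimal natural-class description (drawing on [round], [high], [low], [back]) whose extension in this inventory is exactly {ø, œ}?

The class [-high], [-back], [+round] has exactly /ø, œ/ as its extension in this inventory. No smaller conjunction from the listed features achieves this: [-back, +round] alone would also admit /ʏ/; [-high, +round] alone would also admit /ɔ, o/; [-high, -back] alone would also admit /e, æ/; and checking the remaining two-feature bundles turns up none with this extension.

[-high, -back, +round]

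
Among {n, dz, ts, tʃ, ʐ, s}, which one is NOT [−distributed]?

tʃ

/tʃ/ is the voiceless postalveolar affricate, which is [+distributed]; the rest — /n, ts, ʐ, s, dz/ — are [−distributed].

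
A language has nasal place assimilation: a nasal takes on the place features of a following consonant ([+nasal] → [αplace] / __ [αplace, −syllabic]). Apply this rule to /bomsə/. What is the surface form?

The only nasal preceding a consonant is /m/ before /s/. /s/ is [+coronal], so /m/ → /n/, giving [bonsə].

[bonsə]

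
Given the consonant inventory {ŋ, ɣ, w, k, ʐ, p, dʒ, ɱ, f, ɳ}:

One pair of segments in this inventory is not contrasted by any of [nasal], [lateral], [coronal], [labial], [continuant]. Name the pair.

f, w

On the given features, /f/ and /w/ have an identical profile: [-nasal], [-lateral], [-coronal], [+labial], [+continuant]. No other two segments in the inventory coincide on all 5 features. (They do differ in [sonorant], [voice], [round] and [dorsal], which are not among the given features.)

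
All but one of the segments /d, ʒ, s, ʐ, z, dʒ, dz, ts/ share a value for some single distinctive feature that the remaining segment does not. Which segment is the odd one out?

/s, z, ʒ, dz, ts, ʐ, dʒ/ are all [+strident], but /d/ (voiced alveolar stop) is [−strident]. No other single segment can be removed to leave a set sharing one feature value that the removed segment lacks, so /d/ is the odd one out.

d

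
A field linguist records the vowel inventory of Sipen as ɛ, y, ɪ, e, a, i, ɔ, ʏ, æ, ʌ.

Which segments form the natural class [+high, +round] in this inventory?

The [+high] segments are /y, ɪ, i, ʏ/.
Intersecting with [+round] leaves /y, ʏ/.

y, ʏ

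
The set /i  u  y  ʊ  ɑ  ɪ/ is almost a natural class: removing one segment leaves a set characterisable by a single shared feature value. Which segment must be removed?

/y, ʊ, ɪ, i, u/ are all [+high], but /ɑ/ (low back unrounded vowel) is [-high]. No other single segment can be removed to leave a set sharing one feature value that the removed segment lacks, so /ɑ/ is the odd one out.

ɑ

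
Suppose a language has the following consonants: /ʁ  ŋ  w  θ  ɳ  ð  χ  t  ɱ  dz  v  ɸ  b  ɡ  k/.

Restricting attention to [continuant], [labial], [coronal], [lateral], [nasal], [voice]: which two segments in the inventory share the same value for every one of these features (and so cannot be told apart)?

v, w

Both /v/ and /w/ are [+continuant], [+labial], [-coronal], [-lateral], [-nasal], [+voice]. Since the list omits [sonorant], [round] and [dorsal] — which do distinguish the voiced labiodental fricative from the labial-velar glide — this pair collapses; all other pairs remain distinct.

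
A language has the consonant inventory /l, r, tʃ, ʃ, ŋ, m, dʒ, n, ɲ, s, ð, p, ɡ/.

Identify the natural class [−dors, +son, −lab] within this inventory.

Eliminate segments failing any feature: /tʃ, ʃ, dʒ, s, ð, p/ are [−sonorant]; /ŋ, ɲ, ɡ/ are [+dorsal]; /m/ is [+labial]. The remaining /l, r, n/ satisfy [−dorsal], [+sonorant], [−labial].

l, r, n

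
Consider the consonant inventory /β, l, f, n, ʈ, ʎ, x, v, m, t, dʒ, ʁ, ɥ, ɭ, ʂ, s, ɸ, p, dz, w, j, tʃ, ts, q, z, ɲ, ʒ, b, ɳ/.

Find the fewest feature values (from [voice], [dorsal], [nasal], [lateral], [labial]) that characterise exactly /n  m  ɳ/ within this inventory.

The class [+nasal], [-dorsal] has exactly /n, m, ɳ/ as its extension in this inventory. No smaller conjunction from the listed features achieves this: [-dorsal] alone would also admit /β, l, f, ʈ, …/; [+nasal] alone would also admit /ɲ/; and checking the remaining single features turns up none with this extension.

[+nasal, -dorsal]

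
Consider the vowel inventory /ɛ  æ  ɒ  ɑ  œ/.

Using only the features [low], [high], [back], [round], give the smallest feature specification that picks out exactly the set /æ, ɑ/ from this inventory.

/æ, ɑ/ are all [+low], [-round], and no other segment in the inventory matches both values. Dropping any one of them over-generates: [-round] alone would also admit /ɛ/; [+low] alone would also admit /ɒ/. No other single listed feature picks out exactly this set either, so fewer than two features will not do.

[+low, -round]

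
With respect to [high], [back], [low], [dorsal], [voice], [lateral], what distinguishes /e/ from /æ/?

The two segments share [−high], [−back], [+dorsal], [+voice], [−lateral]. The only feature from the list on which they differ: /e/ is [−low] while /æ/ is [+low].

[low]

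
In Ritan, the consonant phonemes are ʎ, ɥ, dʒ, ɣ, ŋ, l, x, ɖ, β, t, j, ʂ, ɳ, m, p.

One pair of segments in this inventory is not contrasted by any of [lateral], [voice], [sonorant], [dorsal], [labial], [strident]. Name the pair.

j, ŋ

Both /j/ and /ŋ/ are [−lateral], [+voice], [+sonorant], [+dorsal], [−labial], [−strident]. Since the list omits [nasal], [continuant] and [back] — which do distinguish the palatal glide from the velar nasal — this pair collapses; all other pairs remain distinct.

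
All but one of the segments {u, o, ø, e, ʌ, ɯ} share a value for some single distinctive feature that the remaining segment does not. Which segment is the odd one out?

ʌ

/ø, ɯ, o, e, u/ are all [+tense], but /ʌ/ (mid back unrounded lax vowel) is [−tense]. No other single segment can be removed to leave a set sharing one feature value that the removed segment lacks, so /ʌ/ is the odd one out.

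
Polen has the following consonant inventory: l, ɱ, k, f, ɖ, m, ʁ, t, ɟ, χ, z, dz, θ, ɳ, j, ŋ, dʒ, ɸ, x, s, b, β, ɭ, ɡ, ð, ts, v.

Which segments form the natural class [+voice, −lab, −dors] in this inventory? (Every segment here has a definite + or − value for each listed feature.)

Checking each segment against [+voice], [−labial], [−dorsal]: /l/ (alveolar lateral approximant), /ɖ/ (voiced retroflex stop), /z/ (voiced alveolar fricative), /dz/ (voiced alveolar affricate), /ɳ/ (retroflex nasal), /dʒ/ (voiced postalveolar affricate), among others, satisfy every feature; every other segment in the inventory fails at least one.

l, ɖ, z, dz, ɳ, dʒ, ɭ, ð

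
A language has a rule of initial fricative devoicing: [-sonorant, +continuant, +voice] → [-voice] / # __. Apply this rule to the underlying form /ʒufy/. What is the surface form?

[ʃufy]

/ʒ/ satisfies [-sonorant, +continuant, +voice] and sits in # __. The [-voice] counterpart of the voiced postalveolar fricative is /ʃ/. Other segments in /ʒufy/ either fail the structural description or are not in the environment, so the surface form is [ʃufy].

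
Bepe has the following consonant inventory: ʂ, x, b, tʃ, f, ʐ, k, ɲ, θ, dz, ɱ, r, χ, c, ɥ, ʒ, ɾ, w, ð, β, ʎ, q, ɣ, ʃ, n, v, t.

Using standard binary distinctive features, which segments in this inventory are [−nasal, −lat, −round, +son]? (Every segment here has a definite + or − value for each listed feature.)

Checking each segment against [−nasal], [−lateral], [−round], [+sonorant]: /r/ (alveolar trill), /ɾ/ (alveolar tap) satisfy every feature; every other segment in the inventory fails at least one.

r, ɾ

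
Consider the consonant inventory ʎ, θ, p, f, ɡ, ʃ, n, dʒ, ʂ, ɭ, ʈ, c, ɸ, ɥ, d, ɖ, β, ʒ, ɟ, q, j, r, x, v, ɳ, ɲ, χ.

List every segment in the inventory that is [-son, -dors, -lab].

The [-sonorant] segments are /θ, p, f, ɡ, ʃ, dʒ, ʂ, ʈ, c, ɸ, d, ɖ, β, ʒ, ɟ, q, x, v, χ/.
Of those, [-dorsal] gives /θ, p, f, ʃ, dʒ, ʂ, ʈ, ɸ, d, ɖ, β, ʒ, v/.
Within that set, [-labial] leaves /θ, ʃ, dʒ, ʂ, ʈ, d, ɖ, ʒ/.

θ, ʃ, dʒ, ʂ, ʈ, d, ɖ, ʒ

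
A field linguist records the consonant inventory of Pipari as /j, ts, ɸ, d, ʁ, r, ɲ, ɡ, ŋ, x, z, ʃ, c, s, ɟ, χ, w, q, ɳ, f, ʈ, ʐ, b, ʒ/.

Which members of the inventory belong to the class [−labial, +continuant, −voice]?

x, ʃ, s, χ

First, the [−labial] segments are /j, ts, d, ʁ, r, ɲ, ɡ, ŋ, x, z, ʃ, c, s, ɟ, χ, q, ɳ, ʈ, ʐ, ʒ/.
Then [+continuant] gives /j, ʁ, r, x, z, ʃ, s, χ, ʐ, ʒ/.
Intersecting with [−voice] leaves /x, ʃ, s, χ/.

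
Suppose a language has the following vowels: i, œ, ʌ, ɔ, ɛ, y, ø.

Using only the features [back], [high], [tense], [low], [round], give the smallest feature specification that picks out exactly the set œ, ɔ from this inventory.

Every target segment is [+round], [-tense]; each remaining inventory member fails at least one of these. Each conjunct is needed — [-tense] alone would also admit /ʌ, ɛ/; [+round] alone would also admit /y, ø/ — and no other single listed feature has exactly this extension, so two is the minimum.

[+round, -tense]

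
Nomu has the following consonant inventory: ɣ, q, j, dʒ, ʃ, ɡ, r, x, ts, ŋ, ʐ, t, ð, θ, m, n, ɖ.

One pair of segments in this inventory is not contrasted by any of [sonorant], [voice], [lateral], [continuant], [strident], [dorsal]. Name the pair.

On the given features, /n/ and /m/ have an identical profile: [+sonorant], [+voice], [−lateral], [−continuant], [−strident], [−dorsal]. No other two segments in the inventory coincide on all 6 features. (They do differ in [labial] and [coronal], which are not among the given features.)

n, m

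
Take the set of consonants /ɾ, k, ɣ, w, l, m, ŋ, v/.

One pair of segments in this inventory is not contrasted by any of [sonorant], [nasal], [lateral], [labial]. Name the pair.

On the given features, /k/ and /ɣ/ have an identical profile: [-sonorant], [-nasal], [-lateral], [-labial]. No other two segments in the inventory coincide on all 4 features. (They do differ in [voice] and [continuant], which are not among the given features.)

k, ɣ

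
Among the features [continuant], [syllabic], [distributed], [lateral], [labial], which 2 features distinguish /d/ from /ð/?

/d/ is the voiced alveolar stop and /ð/ is the voiced dental fricative. Both are [−syllabic], [−lateral], [−labial]. /d/ is [−continuant] while /ð/ is [+continuant]; /d/ is [−distributed] while /ð/ is [+distributed], so the distinguishing features are [continuant], [distributed].

[continuant], [distributed]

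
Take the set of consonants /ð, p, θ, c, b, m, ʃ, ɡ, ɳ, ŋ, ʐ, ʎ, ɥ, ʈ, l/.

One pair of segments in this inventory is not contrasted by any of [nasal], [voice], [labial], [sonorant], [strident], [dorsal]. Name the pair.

ʈ, θ

/ʈ/ (voiceless retroflex stop) and /θ/ (voiceless dental fricative) are both [−nasal], [−voice], [−labial], [−sonorant], [−strident], [−dorsal], so none of the listed features separates them. (They do differ in [continuant], [anterior] and [distributed], which are not among the given features.) Every other pair in the inventory differs on at least one listed feature.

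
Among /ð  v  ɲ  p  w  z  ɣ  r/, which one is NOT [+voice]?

/p/ is the voiceless bilabial stop, which is [-voice]; the rest — /z, ɲ, v, ɣ, r, w, ð/ — are [+voice].

p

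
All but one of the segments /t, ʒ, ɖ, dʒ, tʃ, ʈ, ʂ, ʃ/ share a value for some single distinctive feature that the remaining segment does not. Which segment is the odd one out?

The remaining segments after removing /t/ share [−anterior]; /t/ (voiceless alveolar stop) is [+anterior]. For every other candidate removal, the leftover set fails to share any single feature value that the removed segment lacks.

t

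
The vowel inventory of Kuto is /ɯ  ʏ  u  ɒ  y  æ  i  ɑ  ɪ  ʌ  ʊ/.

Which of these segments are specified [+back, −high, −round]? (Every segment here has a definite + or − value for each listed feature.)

ɑ, ʌ

First, the [+back] segments are /ɯ, u, ɒ, ɑ, ʌ, ʊ/.
Among these, [−high] gives /ɒ, ɑ, ʌ/.
Of those, [−round] leaves /ɑ, ʌ/.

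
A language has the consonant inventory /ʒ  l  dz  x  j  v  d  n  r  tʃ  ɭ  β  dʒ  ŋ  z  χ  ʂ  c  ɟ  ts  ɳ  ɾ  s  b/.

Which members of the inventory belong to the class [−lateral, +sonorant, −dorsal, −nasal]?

r, ɾ

Eliminate segments failing any feature: /ʒ, dz, x, v, d, tʃ, β, dʒ, z, χ, ʂ, c, ɟ, ts, s, b/ are [−sonorant]; /l, ɭ/ are [+lateral]; /j, ŋ/ are [+dorsal]; /n, ɳ/ are [+nasal]. The remaining /r, ɾ/ satisfy [−lateral], [+sonorant], [−dorsal], [−nasal].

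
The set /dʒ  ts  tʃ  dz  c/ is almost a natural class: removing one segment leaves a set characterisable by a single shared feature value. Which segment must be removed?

/dʒ, tʃ, ts, dz/ are all [+delayed release], but /c/ (voiceless palatal stop) is [-delayed release]. No other single segment can be removed to leave a set sharing one feature value that the removed segment lacks, so /c/ is the odd one out.

c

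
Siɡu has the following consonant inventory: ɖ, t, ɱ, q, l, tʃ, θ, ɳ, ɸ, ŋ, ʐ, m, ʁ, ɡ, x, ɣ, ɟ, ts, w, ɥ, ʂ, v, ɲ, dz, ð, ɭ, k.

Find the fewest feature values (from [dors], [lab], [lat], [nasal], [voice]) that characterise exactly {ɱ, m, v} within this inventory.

[+voice, +lab, -dors]

Every target segment is [+voice], [+labial], [-dorsal]; each remaining inventory member fails at least one of these. Each conjunct is needed — [+labial, -dorsal] alone would also admit /ɸ/; [+voice, -dorsal] alone would also admit /ɖ, l, ɳ, ʐ, …/; [+voice, +labial] alone would also admit /w, ɥ/ — and no other combination of two listed features has exactly this extension, so three is the minimum.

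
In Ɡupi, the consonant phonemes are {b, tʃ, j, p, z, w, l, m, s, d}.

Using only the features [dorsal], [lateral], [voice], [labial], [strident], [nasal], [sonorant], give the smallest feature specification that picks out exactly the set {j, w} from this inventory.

The target set is precisely the extension of [+dorsal] in this inventory.

[+dorsal]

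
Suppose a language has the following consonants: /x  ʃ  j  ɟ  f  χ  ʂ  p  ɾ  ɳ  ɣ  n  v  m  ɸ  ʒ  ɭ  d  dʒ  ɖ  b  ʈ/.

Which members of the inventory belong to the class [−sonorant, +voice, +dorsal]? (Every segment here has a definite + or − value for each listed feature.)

First, the [−sonorant] segments are /x, ʃ, ɟ, f, χ, ʂ, p, ɣ, v, ɸ, ʒ, d, dʒ, ɖ, b, ʈ/.
Then [+voice] gives /ɟ, ɣ, v, ʒ, d, dʒ, ɖ, b/.
Then [+dorsal] leaves /ɟ, ɣ/.

ɟ, ɣ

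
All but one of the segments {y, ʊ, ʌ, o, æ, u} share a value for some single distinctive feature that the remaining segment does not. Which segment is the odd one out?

æ

The remaining segments after removing /æ/ share [−low]; /æ/ (low front unrounded vowel) is [+low]. For every other candidate removal, the leftover set fails to share any single feature value that the removed segment lacks.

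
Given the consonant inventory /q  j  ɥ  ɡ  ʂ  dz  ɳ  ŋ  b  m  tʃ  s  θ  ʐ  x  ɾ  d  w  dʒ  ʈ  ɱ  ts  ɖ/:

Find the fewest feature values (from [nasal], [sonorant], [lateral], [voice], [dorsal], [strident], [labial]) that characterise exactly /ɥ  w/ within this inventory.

/ɥ, w/ are all [+labial], [+dorsal], and no other segment in the inventory matches both values. Dropping any one of them over-generates: [+dorsal] alone would also admit /q, j, ɡ, ŋ, …/; [+labial] alone would also admit /b, m, ɱ/. No other single listed feature picks out exactly this set either, so fewer than two features will not do.

[+labial, +dorsal]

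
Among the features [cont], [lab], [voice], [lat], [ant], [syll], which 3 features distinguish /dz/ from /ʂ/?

[voice], [continuant], [anterior]

/dz/ is the voiced alveolar affricate and /ʂ/ is the voiceless retroflex fricative. Both are [−labial], [−lateral], [−syllabic]. /dz/ is [+voice] while /ʂ/ is [−voice]; /dz/ is [−continuant] while /ʂ/ is [+continuant]; /dz/ is [+anterior] while /ʂ/ is [−anterior], so the distinguishing features are [voice], [continuant], [anterior].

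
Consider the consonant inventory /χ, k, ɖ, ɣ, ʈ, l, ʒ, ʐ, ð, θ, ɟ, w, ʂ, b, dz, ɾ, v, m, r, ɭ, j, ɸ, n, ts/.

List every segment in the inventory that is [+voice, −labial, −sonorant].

ɖ, ɣ, ʒ, ʐ, ð, ɟ, dz

Checking each segment against [+voice], [−labial], [−sonorant]: /ɖ/ (voiced retroflex stop), /ɣ/ (voiced velar fricative), /ʒ/ (voiced postalveolar fricative), /ʐ/ (voiced retroflex fricative), /ð/ (voiced dental fricative), /ɟ/ (voiced palatal stop), among others, satisfy every feature; every other segment in the inventory fails at least one.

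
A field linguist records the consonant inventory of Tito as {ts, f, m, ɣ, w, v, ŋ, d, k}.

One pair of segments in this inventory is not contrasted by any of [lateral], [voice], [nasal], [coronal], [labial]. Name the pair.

/w/ (labial-velar glide) and /v/ (voiced labiodental fricative) are both [−lateral], [+voice], [−nasal], [−coronal], [+labial], so none of the listed features separates them. (They do differ in [sonorant], [round] and [dorsal], which are not among the given features.) Every other pair in the inventory differs on at least one listed feature.

w, v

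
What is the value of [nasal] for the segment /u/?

[−nasal]

/u/ is the high back rounded tense vowel, hence [−nasal].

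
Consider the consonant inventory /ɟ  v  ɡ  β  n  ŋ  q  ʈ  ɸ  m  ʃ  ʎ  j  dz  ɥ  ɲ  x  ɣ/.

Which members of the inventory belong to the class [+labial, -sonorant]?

v, β, ɸ

Checking each segment against [+labial], [-sonorant]: /v/ (voiced labiodental fricative), /β/ (voiced bilabial fricative), /ɸ/ (voiceless bilabial fricative) satisfy every feature; every other segment in the inventory fails at least one.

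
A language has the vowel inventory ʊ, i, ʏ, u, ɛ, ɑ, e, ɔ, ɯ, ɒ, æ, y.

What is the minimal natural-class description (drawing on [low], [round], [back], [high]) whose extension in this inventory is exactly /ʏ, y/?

[-back, +round]

/ʏ, y/ are all [-back], [+round], and no other segment in the inventory matches both values. Dropping any one of them over-generates: [+round] alone would also admit /ʊ, u, ɔ, ɒ/; [-back] alone would also admit /i, ɛ, e, æ/. No other single listed feature picks out exactly this set either, so fewer than two features will not do.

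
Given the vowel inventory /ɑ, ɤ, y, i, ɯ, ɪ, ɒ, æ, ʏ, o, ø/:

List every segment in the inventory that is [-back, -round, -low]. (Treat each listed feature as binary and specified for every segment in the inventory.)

Checking each segment against [-back], [-round], [-low]: /i/ (high front unrounded tense vowel), /ɪ/ (high front unrounded lax vowel) satisfy every feature; every other segment in the inventory fails at least one.

i, ɪ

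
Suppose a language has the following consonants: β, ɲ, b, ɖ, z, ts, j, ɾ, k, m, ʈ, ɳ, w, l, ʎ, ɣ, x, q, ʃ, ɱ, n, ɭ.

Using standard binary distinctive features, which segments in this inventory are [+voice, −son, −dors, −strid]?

β, b, ɖ

Among the inventory, the [+voice] segments are /β, ɲ, b, ɖ, z, j, ɾ, m, ɳ, w, l, ʎ, ɣ, ɱ, n, ɭ/.
Of those, [−sonorant] gives /β, b, ɖ, z, ɣ/.
Intersecting with [−dorsal] gives /β, b, ɖ, z/.
Of those, [−strident] leaves /β, b, ɖ/.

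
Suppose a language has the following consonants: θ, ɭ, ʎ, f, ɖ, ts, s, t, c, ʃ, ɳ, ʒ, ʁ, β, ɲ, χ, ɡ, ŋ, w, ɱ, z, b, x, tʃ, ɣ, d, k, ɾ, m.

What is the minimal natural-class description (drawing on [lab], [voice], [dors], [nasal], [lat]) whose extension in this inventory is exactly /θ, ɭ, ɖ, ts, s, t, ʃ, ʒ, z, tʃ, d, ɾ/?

/θ, ɭ, ɖ, ts, s, t, ʃ, ʒ, z, tʃ, d, ɾ/ are all [-nasal], [-labial], [-dorsal], and no other segment in the inventory matches all three values. Dropping any one of them over-generates: [-labial, -dorsal] alone would also admit /ɳ/; [-nasal, -dorsal] alone would also admit /f, β, b/; [-nasal, -labial] alone would also admit /ʎ, c, ʁ, χ, …/. No other combination of two listed features picks out exactly this set either, so fewer than three features will not do.

[-nasal, -lab, -dors]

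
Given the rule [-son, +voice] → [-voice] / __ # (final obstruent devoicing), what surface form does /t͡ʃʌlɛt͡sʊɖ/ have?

[t͡ʃʌlɛt͡sʊʈ]

/ɖ/ satisfies [-son, +voice] and sits in __ #. The [-voice] counterpart of the voiced retroflex stop is /ʈ/. Other segments in /t͡ʃʌlɛt͡sʊɖ/ either fail the structural description or are not in the environment, so the surface form is [t͡ʃʌlɛt͡sʊʈ].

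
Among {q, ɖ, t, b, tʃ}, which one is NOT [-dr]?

/q, ɖ, t, b/ are all [-delayed release]; /tʃ/ (voiceless postalveolar affricate) is [+delayed release].

tʃ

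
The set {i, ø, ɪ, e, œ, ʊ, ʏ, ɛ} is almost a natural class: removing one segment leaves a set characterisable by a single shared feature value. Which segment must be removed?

/ɪ, ø, e, ɛ, œ, ʏ, i/ are all [−back], but /ʊ/ (high back rounded lax vowel) is [+back]. No other single segment can be removed to leave a set sharing one feature value that the removed segment lacks, so /ʊ/ is the odd one out.

ʊ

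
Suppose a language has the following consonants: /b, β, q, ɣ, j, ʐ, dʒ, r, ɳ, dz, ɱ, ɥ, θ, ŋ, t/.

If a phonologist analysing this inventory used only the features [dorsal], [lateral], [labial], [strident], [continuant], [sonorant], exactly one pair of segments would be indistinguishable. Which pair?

On the given features, /dz/ and /dʒ/ have an identical profile: [-dorsal], [-lateral], [-labial], [+strident], [-continuant], [-sonorant]. No other two segments in the inventory coincide on all 6 features. (They do differ in [anterior] and [distributed], which are not among the given features.)

dz, dʒ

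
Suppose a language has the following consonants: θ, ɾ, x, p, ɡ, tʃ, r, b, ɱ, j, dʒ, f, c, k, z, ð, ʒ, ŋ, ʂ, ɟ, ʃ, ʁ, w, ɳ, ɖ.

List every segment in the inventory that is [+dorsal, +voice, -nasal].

ɡ, j, ɟ, ʁ, w

Eliminate segments failing any feature: /θ, ɾ, p, tʃ, r, b, ɱ, dʒ, f, z, ð, ʒ, ʂ, ʃ, ɳ, ɖ/ are [-dorsal]; /x, c, k/ are [-voice]; /ŋ/ is [+nasal]. The remaining /ɡ, j, ɟ, ʁ, w/ satisfy [+dorsal], [+voice], [-nasal].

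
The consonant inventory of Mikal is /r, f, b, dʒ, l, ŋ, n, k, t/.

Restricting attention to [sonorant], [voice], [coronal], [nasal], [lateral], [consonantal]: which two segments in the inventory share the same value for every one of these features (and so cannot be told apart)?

f, k

On the given features, /f/ and /k/ have an identical profile: [-sonorant], [-voice], [-coronal], [-nasal], [-lateral], [+consonantal]. No other two segments in the inventory coincide on all 6 features. (They do differ in [continuant], [labial] and [dorsal], which are not among the given features.)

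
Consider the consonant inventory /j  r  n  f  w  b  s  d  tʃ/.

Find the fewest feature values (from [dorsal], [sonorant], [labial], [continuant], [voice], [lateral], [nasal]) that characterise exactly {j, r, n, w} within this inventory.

Every target segment is [+sonorant] and no other inventory member is, so one feature is enough.

[+sonorant]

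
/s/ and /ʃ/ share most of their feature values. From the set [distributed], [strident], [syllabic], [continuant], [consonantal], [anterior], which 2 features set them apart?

[anterior], [distributed]

/s/ (voiceless alveolar fricative) and /ʃ/ (voiceless postalveolar fricative) agree on [+strident], [−syllabic], [+continuant], [+consonantal]. They differ on [anterior] (/s/ [+], /ʃ/ [−]), [distributed] (/s/ [−], /ʃ/ [+]).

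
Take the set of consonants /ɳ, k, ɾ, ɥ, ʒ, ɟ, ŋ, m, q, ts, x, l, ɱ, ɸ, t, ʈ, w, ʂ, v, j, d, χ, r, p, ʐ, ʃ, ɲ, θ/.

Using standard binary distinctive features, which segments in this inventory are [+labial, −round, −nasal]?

Checking each segment against [+labial], [−round], [−nasal]: /ɸ/ (voiceless bilabial fricative), /v/ (voiced labiodental fricative), /p/ (voiceless bilabial stop) satisfy every feature; every other segment in the inventory fails at least one.

ɸ, v, p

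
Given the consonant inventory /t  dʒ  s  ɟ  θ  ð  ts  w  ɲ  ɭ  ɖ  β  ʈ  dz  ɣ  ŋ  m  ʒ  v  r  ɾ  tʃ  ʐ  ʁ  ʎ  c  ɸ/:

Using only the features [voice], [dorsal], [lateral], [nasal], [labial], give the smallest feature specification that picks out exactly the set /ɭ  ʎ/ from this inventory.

The target set is precisely the extension of [+lateral] in this inventory.

[+lateral]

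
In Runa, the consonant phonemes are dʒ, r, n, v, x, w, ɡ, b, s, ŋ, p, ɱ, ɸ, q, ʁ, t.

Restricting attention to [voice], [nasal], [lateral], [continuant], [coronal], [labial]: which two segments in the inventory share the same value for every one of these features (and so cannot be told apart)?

w, v

Both /w/ and /v/ are [+voice], [−nasal], [−lateral], [+continuant], [−coronal], [+labial]. Since the list omits [sonorant], [round] and [dorsal] — which do distinguish the labial-velar glide from the voiced labiodental fricative — this pair collapses; all other pairs remain distinct.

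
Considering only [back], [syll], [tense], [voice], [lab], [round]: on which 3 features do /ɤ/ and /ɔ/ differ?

/ɤ/ (mid back unrounded tense vowel) and /ɔ/ (mid back rounded lax vowel) agree on [+back], [+syllabic], [+voice]. They differ on [labial] (/ɤ/ [-], /ɔ/ [+]), [round] (/ɤ/ [-], /ɔ/ [+]), [tense] (/ɤ/ [+], /ɔ/ [-]).

[labial], [round], [tense]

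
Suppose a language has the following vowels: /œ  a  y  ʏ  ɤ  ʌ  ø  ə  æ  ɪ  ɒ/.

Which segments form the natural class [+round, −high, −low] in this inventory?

œ, ø

Checking each segment against [+round], [−high], [−low]: /œ/ (mid front rounded lax vowel), /ø/ (mid front rounded tense vowel) satisfy every feature; every other segment in the inventory fails at least one.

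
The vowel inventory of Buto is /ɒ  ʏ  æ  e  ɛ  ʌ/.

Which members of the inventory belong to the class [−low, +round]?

The [−low] segments are /ʏ, e, ɛ, ʌ/.
Within that set, [+round] leaves /ʏ/.

ʏ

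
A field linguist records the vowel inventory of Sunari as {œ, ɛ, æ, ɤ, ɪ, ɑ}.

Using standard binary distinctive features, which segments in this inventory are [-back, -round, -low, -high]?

The [-back] segments are /œ, ɛ, æ, ɪ/.
Then [-round] gives /ɛ, æ, ɪ/.
Of those, [-low] gives /ɛ, ɪ/.
Then [-high] leaves /ɛ/.

ɛ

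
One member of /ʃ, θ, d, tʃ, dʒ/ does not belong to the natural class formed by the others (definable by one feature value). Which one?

The remaining segments after removing /d/ share [+distributed]; /d/ (voiced alveolar stop) is [−distributed]. For every other candidate removal, the leftover set fails to share any single feature value that the removed segment lacks.

d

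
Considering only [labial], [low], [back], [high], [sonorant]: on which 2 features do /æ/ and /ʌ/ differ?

/æ/ is the low front unrounded vowel and /ʌ/ is the mid back unrounded lax vowel. Both are [-labial], [-high], [+sonorant]. /æ/ is [+low] while /ʌ/ is [-low]; /æ/ is [-back] while /ʌ/ is [+back], so the distinguishing features are [low], [back].

[low], [back]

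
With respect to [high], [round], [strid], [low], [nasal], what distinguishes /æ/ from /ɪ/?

[high], [low]

/æ/ is the low front unrounded vowel and /ɪ/ is the high front unrounded lax vowel. Both are [−round], [−strident], [−nasal]. /æ/ is [−high] while /ɪ/ is [+high]; /æ/ is [+low] while /ɪ/ is [−low], so the distinguishing features are [high], [low].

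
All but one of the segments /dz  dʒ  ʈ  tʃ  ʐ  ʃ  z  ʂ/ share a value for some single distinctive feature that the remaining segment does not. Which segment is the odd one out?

The remaining segments after removing /ʈ/ share [+strident]; /ʈ/ (voiceless retroflex stop) is [-strident]. For every other candidate removal, the leftover set fails to share any single feature value that the removed segment lacks.

ʈ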